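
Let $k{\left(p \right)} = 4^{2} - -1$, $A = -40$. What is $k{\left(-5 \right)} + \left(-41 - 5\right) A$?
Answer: $1857$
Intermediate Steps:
$k{\left(p \right)} = 17$ ($k{\left(p \right)} = 16 + 1 = 17$)
$k{\left(-5 \right)} + \left(-41 - 5\right) A = 17 + \left(-41 - 5\right) \left(-40\right) = 17 - -1840 = 17 + 1840 = 1857$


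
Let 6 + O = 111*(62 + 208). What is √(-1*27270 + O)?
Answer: √2694 ≈ 51.904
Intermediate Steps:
O = 29964 (O = -6 + 111*(62 + 208) = -6 + 111*270 = -6 + 29970 = 29964)
√(-1*27270 + O) = √(-1*27270 + 29964) = √(-27270 + 29964) = √2694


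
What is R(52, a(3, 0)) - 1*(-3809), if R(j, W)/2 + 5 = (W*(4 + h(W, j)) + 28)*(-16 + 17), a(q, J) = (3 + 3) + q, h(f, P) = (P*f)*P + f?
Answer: 442137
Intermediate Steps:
h(f, P) = f + f*P**2 (h(f, P) = f*P**2 + f = f + f*P**2)
a(q, J) = 6 + q
R(j, W) = 46 + 2*W*(4 + W*(1 + j**2)) (R(j, W) = -10 + 2*((W*(4 + W*(1 + j**2)) + 28)*(-16 + 17)) = -10 + 2*((28 + W*(4 + W*(1 + j**2)))*1) = -10 + 2*(28 + W*(4 + W*(1 + j**2))) = -10 + (56 + 2*W*(4 + W*(1 + j**2))) = 46 + 2*W*(4 + W*(1 + j**2)))
R(52, a(3, 0)) - 1*(-3809) = (46 + 8*(6 + 3) + 2*(6 + 3)**2*(1 + 52**2)) - 1*(-3809) = (46 + 8*9 + 2*9**2*(1 + 2704)) + 3809 = (46 + 72 + 2*81*2705) + 3809 = (46 + 72 + 438210) + 3809 = 438328 + 3809 = 442137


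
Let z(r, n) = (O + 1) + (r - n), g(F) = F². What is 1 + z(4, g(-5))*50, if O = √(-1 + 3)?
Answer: -999 + 50*√2 ≈ -928.29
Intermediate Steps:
O = √2 ≈ 1.4142
z(r, n) = 1 + r + √2 - n (z(r, n) = (√2 + 1) + (r - n) = (1 + √2) + (r - n) = 1 + r + √2 - n)
1 + z(4, g(-5))*50 = 1 + (1 + 4 + √2 - 1*(-5)²)*50 = 1 + (1 + 4 + √2 - 1*25)*50 = 1 + (1 + 4 + √2 - 25)*50 = 1 + (-20 + √2)*50 = 1 + (-1000 + 50*√2) = -999 + 50*√2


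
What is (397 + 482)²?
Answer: 772641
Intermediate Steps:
(397 + 482)² = 879² = 772641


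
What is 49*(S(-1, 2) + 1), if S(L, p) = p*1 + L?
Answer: 98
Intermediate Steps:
S(L, p) = L + p (S(L, p) = p + L = L + p)
49*(S(-1, 2) + 1) = 49*((-1 + 2) + 1) = 49*(1 + 1) = 49*2 = 98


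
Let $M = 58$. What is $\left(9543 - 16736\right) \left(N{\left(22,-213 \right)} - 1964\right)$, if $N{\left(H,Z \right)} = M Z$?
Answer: $102989374$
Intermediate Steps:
$N{\left(H,Z \right)} = 58 Z$
$\left(9543 - 16736\right) \left(N{\left(22,-213 \right)} - 1964\right) = \left(9543 - 16736\right) \left(58 \left(-213\right) - 1964\right) = - 7193 \left(-12354 - 1964\right) = \left(-7193\right) \left(-14318\right) = 102989374$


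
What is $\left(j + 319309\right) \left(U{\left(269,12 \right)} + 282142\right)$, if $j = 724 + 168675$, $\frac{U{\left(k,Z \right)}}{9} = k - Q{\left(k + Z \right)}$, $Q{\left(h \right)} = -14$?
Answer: $139129791812$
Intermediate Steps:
$U{\left(k,Z \right)} = 126 + 9 k$ ($U{\left(k,Z \right)} = 9 \left(k - -14\right) = 9 \left(k + 14\right) = 9 \left(14 + k\right) = 126 + 9 k$)
$j = 169399$
$\left(j + 319309\right) \left(U{\left(269,12 \right)} + 282142\right) = \left(169399 + 319309\right) \left(\left(126 + 9 \cdot 269\right) + 282142\right) = 488708 \left(\left(126 + 2421\right) + 282142\right) = 488708 \left(2547 + 282142\right) = 488708 \cdot 284689 = 139129791812$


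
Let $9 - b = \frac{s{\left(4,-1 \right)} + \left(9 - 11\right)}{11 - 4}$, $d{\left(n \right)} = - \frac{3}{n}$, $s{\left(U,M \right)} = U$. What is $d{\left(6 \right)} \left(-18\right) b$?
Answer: $\frac{549}{7} \approx 78.429$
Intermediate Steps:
$b = \frac{61}{7}$ ($b = 9 - \frac{4 + \left(9 - 11\right)}{11 - 4} = 9 - \frac{4 + \left(9 - 11\right)}{7} = 9 - \left(4 - 2\right) \frac{1}{7} = 9 - 2 \cdot \frac{1}{7} = 9 - \frac{2}{7} = \frac{61}{7} \approx 8.7143$)
$d{\left(6 \right)} \left(-18\right) b = - \frac{3}{6} \left(-18\right) \frac{61}{7} = \left(-3\right) \frac{1}{6} \left(-18\right) \frac{61}{7} = \left(- \frac{1}{2}\right) \left(-18\right) \frac{61}{7} = 9 \cdot \frac{61}{7} = \frac{549}{7}$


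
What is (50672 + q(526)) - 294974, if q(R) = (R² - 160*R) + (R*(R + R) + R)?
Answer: 502092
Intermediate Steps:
q(R) = -159*R + 3*R² (q(R) = (R² - 160*R) + (R*(2*R) + R) = (R² - 160*R) + (2*R² + R) = (R² - 160*R) + (R + 2*R²) = -159*R + 3*R²)
(50672 + q(526)) - 294974 = (50672 + 3*526*(-53 + 526)) - 294974 = (50672 + 3*526*473) - 294974 = (50672 + 746394) - 294974 = 797066 - 294974 = 502092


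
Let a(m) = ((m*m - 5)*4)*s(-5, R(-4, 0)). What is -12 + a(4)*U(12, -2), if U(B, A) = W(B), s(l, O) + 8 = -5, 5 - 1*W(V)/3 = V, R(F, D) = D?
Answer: 12000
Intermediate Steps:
W(V) = 15 - 3*V
s(l, O) = -13 (s(l, O) = -8 - 5 = -13)
U(B, A) = 15 - 3*B
a(m) = 260 - 52*m² (a(m) = ((m*m - 5)*4)*(-13) = ((m² - 5)*4)*(-13) = ((-5 + m²)*4)*(-13) = (-20 + 4*m²)*(-13) = 260 - 52*m²)
-12 + a(4)*U(12, -2) = -12 + (260 - 52*4²)*(15 - 3*12) = -12 + (260 - 52*16)*(15 - 36) = -12 + (260 - 832)*(-21) = -12 - 572*(-21) = -12 + 12012 = 12000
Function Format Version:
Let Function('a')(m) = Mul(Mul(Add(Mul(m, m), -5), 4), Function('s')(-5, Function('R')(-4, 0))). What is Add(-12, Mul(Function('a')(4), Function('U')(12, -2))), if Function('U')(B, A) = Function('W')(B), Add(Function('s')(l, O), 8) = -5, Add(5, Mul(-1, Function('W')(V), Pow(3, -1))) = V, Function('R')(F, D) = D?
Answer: 12000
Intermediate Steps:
Function('W')(V) = Add(15, Mul(-3, V))
Function('s')(l, O) = -13 (Function('s')(l, O) = Add(-8, -5) = -13)
Function('U')(B, A) = Add(15, Mul(-3, B))
Function('a')(m) = Add(260, Mul(-52, Pow(m, 2))) (Function('a')(m) = Mul(Mul(Add(Mul(m, m), -5), 4), -13) = Mul(Mul(Add(Pow(m, 2), -5), 4), -13) = Mul(Mul(Add(-5, Pow(m, 2)), 4), -13) = Mul(Add(-20, Mul(4, Pow(m, 2))), -13) = Add(260, Mul(-52, Pow(m, 2))))
Add(-12, Mul(Function('a')(4), Function('U')(12, -2))) = Add(-12, Mul(Add(260, Mul(-52, Pow(4, 2))), Add(15, Mul(-3, 12)))) = Add(-12, Mul(Add(260, Mul(-52, 16)), Add(15, -36))) = Add(-12, Mul(Add(260, -832), -21)) = Add(-12, Mul(-572, -21)) = Add(-12, 12012) = 12000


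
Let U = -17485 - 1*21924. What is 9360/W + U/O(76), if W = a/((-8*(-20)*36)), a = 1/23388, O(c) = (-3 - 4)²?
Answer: 61785632523791/49 ≈ 1.2609e+12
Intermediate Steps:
O(c) = 49 (O(c) = (-7)² = 49)
a = 1/23388 ≈ 4.2757e-5
U = -39409 (U = -17485 - 21924 = -39409)
W = 1/134714880 (W = 1/(23388*((-8*(-20)*36))) = 1/(23388*((160*36))) = (1/23388)/5760 = (1/23388)*(1/5760) = 1/134714880 ≈ 7.4231e-9)
9360/W + U/O(76) = 9360/(1/134714880) - 39409/49 = 9360*134714880 - 39409*1/49 = 1260931276800 - 39409/49 = 61785632523791/49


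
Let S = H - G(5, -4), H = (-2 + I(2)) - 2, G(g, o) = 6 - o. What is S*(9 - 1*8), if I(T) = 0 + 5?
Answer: -9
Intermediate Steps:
I(T) = 5
H = 1 (H = (-2 + 5) - 2 = 3 - 2 = 1)
S = -9 (S = 1 - (6 - 1*(-4)) = 1 - (6 + 4) = 1 - 1*10 = 1 - 10 = -9)
S*(9 - 1*8) = -9*(9 - 1*8) = -9*(9 - 8) = -9*1 = -9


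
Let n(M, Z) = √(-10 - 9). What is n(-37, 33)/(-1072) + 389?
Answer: 389 - I*√19/1072 ≈ 389.0 - 0.0040661*I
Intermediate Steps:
n(M, Z) = I*√19 (n(M, Z) = √(-19) = I*√19)
n(-37, 33)/(-1072) + 389 = (I*√19)/(-1072) + 389 = (I*√19)*(-1/1072) + 389 = -I*√19/1072 + 389 = 389 - I*√19/1072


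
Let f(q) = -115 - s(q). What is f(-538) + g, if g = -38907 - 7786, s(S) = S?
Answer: -46270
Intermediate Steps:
f(q) = -115 - q
g = -46693
f(-538) + g = (-115 - 1*(-538)) - 46693 = (-115 + 538) - 46693 = 423 - 46693 = -46270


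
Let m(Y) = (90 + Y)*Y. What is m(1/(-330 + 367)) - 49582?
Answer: -67874427/1369 ≈ -49580.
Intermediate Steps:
m(Y) = Y*(90 + Y)
m(1/(-330 + 367)) - 49582 = (90 + 1/(-330 + 367))/(-330 + 367) - 49582 = (90 + 1/37)/37 - 49582 = (1/37)*(3331/37) - 49582 = 3331/1369 - 49582 = -67874427/1369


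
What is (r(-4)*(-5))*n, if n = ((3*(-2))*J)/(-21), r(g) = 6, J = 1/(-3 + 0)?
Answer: 20/7 ≈ 2.8571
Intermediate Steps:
J = -⅓ (J = 1/(-3) = -⅓ ≈ -0.33333)
n = -2/21 (n = ((3*(-2))*(-⅓))/(-21) = -6*(-⅓)*(-1/21) = 2*(-1/21) = -2/21 ≈ -0.095238)
(r(-4)*(-5))*n = (6*(-5))*(-2/21) = -30*(-2/21) = 20/7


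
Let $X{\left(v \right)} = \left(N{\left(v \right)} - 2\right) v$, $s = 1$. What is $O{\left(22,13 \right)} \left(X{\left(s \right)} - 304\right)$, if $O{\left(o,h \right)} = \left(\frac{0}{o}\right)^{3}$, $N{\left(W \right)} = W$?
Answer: $0$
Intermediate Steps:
$X{\left(v \right)} = v \left(-2 + v\right)$ ($X{\left(v \right)} = \left(v - 2\right) v = \left(-2 + v\right) v = v \left(-2 + v\right)$)
$O{\left(o,h \right)} = 0$ ($O{\left(o,h \right)} = 0^{3} = 0$)
$O{\left(22,13 \right)} \left(X{\left(s \right)} - 304\right) = 0 \left(1 \left(-2 + 1\right) - 304\right) = 0 \left(1 \left(-1\right) - 304\right) = 0 \left(-1 - 304\right) = 0 \left(-305\right) = 0$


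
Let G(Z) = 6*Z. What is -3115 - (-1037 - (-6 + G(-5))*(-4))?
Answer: -1934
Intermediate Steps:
-3115 - (-1037 - (-6 + G(-5))*(-4)) = -3115 - (-1037 - (-6 + 6*(-5))*(-4)) = -3115 - (-1037 - (-6 - 30)*(-4)) = -3115 - (-1037 - (-36)*(-4)) = -3115 - (-1037 - 1*144) = -3115 - (-1037 - 144) = -3115 - 1*(-1181) = -3115 + 1181 = -1934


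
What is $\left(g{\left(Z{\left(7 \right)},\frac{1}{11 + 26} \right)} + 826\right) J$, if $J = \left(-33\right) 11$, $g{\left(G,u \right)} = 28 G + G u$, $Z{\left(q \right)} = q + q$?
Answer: $- \frac{16364040}{37} \approx -4.4227 \cdot 10^{5}$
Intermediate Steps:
$Z{\left(q \right)} = 2 q$
$J = -363$
$\left(g{\left(Z{\left(7 \right)},\frac{1}{11 + 26} \right)} + 826\right) J = \left(2 \cdot 7 \left(28 + \frac{1}{11 + 26}\right) + 826\right) \left(-363\right) = \left(14 \left(28 + \frac{1}{37}\right) + 826\right) \left(-363\right) = \left(14 \cdot \frac{1037}{37} + 826\right) \left(-363\right) = \left(\frac{14518}{37} + 826\right) \left(-363\right) = \frac{45080}{37} \left(-363\right) = - \frac{16364040}{37}$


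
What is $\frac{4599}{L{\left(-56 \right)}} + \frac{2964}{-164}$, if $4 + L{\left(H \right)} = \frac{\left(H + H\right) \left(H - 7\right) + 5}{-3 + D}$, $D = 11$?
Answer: $- \frac{411113}{32021} \approx -12.839$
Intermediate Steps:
$L{\left(H \right)} = - \frac{27}{8} + \frac{H \left(-7 + H\right)}{4}$ ($L{\left(H \right)} = -4 + \frac{\left(H + H\right) \left(H - 7\right) + 5}{-3 + 11} = -4 + \frac{2 H \left(-7 + H\right) + 5}{8} = -4 + \left(2 H \left(-7 + H\right) + 5\right) \frac{1}{8} = -4 + \left(5 + 2 H \left(-7 + H\right)\right) \frac{1}{8} = -4 + \left(\frac{5}{8} + \frac{H \left(-7 + H\right)}{4}\right) = - \frac{27}{8} + \frac{H \left(-7 + H\right)}{4}$)
$\frac{4599}{L{\left(-56 \right)}} + \frac{2964}{-164} = \frac{4599}{- \frac{27}{8} - -98 + \frac{\left(-56\right)^{2}}{4}} + \frac{2964}{-164} = \frac{4599}{- \frac{27}{8} + 98 + \frac{1}{4} \cdot 3136} + 2964 \left(- \frac{1}{164}\right) = \frac{4599}{- \frac{27}{8} + 98 + 784} - \frac{741}{41} = \frac{4599}{\frac{7029}{8}} - \frac{741}{41} = 4599 \cdot \frac{8}{7029} - \frac{741}{41} = \frac{4088}{781} - \frac{741}{41} = - \frac{411113}{32021}$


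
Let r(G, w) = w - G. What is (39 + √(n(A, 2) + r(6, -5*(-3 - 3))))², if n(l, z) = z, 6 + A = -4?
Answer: (39 + √26)² ≈ 1944.7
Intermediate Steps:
A = -10 (A = -6 - 4 = -10)
(39 + √(n(A, 2) + r(6, -5*(-3 - 3))))² = (39 + √(2 + (-5*(-3 - 3) - 1*6)))² = (39 + √(2 + (-5*(-6) - 6)))² = (39 + √(2 + (30 - 6)))² = (39 + √(2 + 24))² = (39 + √26)²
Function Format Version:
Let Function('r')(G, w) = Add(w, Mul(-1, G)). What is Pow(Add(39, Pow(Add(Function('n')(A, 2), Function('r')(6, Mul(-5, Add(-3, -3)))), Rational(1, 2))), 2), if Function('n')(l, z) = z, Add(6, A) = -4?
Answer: Pow(Add(39, Pow(26, Rational(1, 2))), 2) ≈ 1944.7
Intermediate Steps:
A = -10 (A = Add(-6, -4) = -10)
Pow(Add(39, Pow(Add(Function('n')(A, 2), Function('r')(6, Mul(-5, Add(-3, -3)))), Rational(1, 2))), 2) = Pow(Add(39, Pow(Add(2, Add(Mul(-5, Add(-3, -3)), Mul(-1, 6))), Rational(1, 2))), 2) = Pow(Add(39, Pow(Add(2, Add(Mul(-5, -6), -6)), Rational(1, 2))), 2) = Pow(Add(39, Pow(Add(2, Add(30, -6)), Rational(1, 2))), 2) = Pow(Add(39, Pow(Add(2, 24), Rational(1, 2))), 2) = Pow(Add(39, Pow(26, Rational(1, 2))), 2)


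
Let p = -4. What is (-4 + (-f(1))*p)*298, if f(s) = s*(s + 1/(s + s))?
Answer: 596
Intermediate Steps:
f(s) = s*(s + 1/(2*s))
(-4 + (-f(1))*p)*298 = (-4 - (1/2 + 1**2)*(-4))*298 = (-4 - (1/2 + 1)*(-4))*298 = (-4 - 1*3/2*(-4))*298 = (-4 - 3/2*(-4))*298 = (-4 + 6)*298 = 2*298 = 596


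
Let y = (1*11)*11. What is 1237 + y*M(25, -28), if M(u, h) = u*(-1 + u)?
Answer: 73837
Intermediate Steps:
y = 121 (y = 11*11 = 121)
1237 + y*M(25, -28) = 1237 + 121*(25*(-1 + 25)) = 1237 + 121*(25*24) = 1237 + 121*600 = 1237 + 72600 = 73837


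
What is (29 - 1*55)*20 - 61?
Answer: -581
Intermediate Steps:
(29 - 1*55)*20 - 61 = (29 - 55)*20 - 61 = -26*20 - 61 = -520 - 61 = -581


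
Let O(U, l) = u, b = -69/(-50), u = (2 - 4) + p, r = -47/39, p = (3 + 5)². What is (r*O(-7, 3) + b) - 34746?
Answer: -67897709/1950 ≈ -34819.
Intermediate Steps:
p = 64 (p = 8² = 64)
r = -47/39 (r = -47*1/39 = -47/39 ≈ -1.2051)
u = 62 (u = (2 - 4) + 64 = -2 + 64 = 62)
b = 69/50 (b = -69*(-1/50) = 69/50 ≈ 1.3800)
O(U, l) = 62
(r*O(-7, 3) + b) - 34746 = (-47/39*62 + 69/50) - 34746 = (-2914/39 + 69/50) - 34746 = -143009/1950 - 34746 = -67897709/1950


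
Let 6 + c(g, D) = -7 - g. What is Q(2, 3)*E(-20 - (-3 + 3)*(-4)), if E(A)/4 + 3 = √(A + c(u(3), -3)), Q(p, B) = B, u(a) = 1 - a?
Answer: -36 + 12*I*√31 ≈ -36.0 + 66.813*I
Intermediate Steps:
c(g, D) = -13 - g (c(g, D) = -6 + (-7 - g) = -13 - g)
E(A) = -12 + 4*√(-11 + A) (E(A) = -12 + 4*√(A + (-13 - (1 - 1*3))) = -12 + 4*√(A + (-13 - (1 - 3))) = -12 + 4*√(A + (-13 - 1*(-2))) = -12 + 4*√(A + (-13 + 2)) = -12 + 4*√(A - 11) = -12 + 4*√(-11 + A))
Q(2, 3)*E(-20 - (-3 + 3)*(-4)) = 3*(-12 + 4*√(-11 + (-20 - (-3 + 3)*(-4)))) = 3*(-12 + 4*√(-11 + (-20 - 0*(-4)))) = 3*(-12 + 4*√(-11 + (-20 - 1*0))) = 3*(-12 + 4*√(-11 + (-20 + 0))) = 3*(-12 + 4*√(-11 - 20)) = 3*(-12 + 4*√(-31)) = 3*(-12 + 4*(I*√31)) = 3*(-12 + 4*I*√31) = -36 + 12*I*√31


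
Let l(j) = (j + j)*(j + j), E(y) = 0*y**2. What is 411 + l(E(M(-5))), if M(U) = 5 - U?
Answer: 411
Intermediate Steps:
E(y) = 0
l(j) = 4*j**2 (l(j) = (2*j)*(2*j) = 4*j**2)
411 + l(E(M(-5))) = 411 + 4*0**2 = 411 + 4*0 = 411 + 0 = 411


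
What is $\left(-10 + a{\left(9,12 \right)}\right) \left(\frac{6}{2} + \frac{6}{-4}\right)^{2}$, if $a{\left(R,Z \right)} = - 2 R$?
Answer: $-63$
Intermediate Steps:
$\left(-10 + a{\left(9,12 \right)}\right) \left(\frac{6}{2} + \frac{6}{-4}\right)^{2} = \left(-10 - 18\right) \left(\frac{6}{2} + \frac{6}{-4}\right)^{2} = \left(-10 - 18\right) \left(6 \cdot \frac{1}{2} + 6 \left(- \frac{1}{4}\right)\right)^{2} = - 28 \left(3 - \frac{3}{2}\right)^{2} = - 28 \left(\frac{3}{2}\right)^{2} = \left(-28\right) \frac{9}{4} = -63$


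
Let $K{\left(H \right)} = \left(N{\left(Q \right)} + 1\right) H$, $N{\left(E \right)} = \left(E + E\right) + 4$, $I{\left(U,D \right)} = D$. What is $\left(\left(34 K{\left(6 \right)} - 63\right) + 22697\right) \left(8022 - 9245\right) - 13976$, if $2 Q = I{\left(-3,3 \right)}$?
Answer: $-29691294$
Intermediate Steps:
$Q = \frac{3}{2}$ ($Q = \frac{1}{2} \cdot 3 = \frac{3}{2} \approx 1.5$)
$N{\left(E \right)} = 4 + 2 E$ ($N{\left(E \right)} = 2 E + 4 = 4 + 2 E$)
$K{\left(H \right)} = 8 H$ ($K{\left(H \right)} = \left(\left(4 + 2 \cdot \frac{3}{2}\right) + 1\right) H = \left(\left(4 + 3\right) + 1\right) H = \left(7 + 1\right) H = 8 H$)
$\left(\left(34 K{\left(6 \right)} - 63\right) + 22697\right) \left(8022 - 9245\right) - 13976 = \left(\left(34 \cdot 8 \cdot 6 - 63\right) + 22697\right) \left(8022 - 9245\right) - 13976 = \left(\left(34 \cdot 48 - 63\right) + 22697\right) \left(-1223\right) - 13976 = \left(\left(1632 - 63\right) + 22697\right) \left(-1223\right) - 13976 = \left(1569 + 22697\right) \left(-1223\right) - 13976 = 24266 \left(-1223\right) - 13976 = -29677318 - 13976 = -29691294$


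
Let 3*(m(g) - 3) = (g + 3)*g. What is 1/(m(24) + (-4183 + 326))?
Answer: -1/3638 ≈ -0.00027488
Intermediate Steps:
m(g) = 3 + g*(3 + g)/3 (m(g) = 3 + ((g + 3)*g)/3 = 3 + ((3 + g)*g)/3 = 3 + (g*(3 + g))/3 = 3 + g*(3 + g)/3)
1/(m(24) + (-4183 + 326)) = 1/((3 + 24 + (⅓)*24²) + (-4183 + 326)) = 1/((3 + 24 + (⅓)*576) - 3857) = 1/((3 + 24 + 192) - 3857) = 1/(219 - 3857) = 1/(-3638) = -1/3638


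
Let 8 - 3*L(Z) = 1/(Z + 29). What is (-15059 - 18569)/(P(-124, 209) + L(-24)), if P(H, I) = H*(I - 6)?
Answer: 168140/125847 ≈ 1.3361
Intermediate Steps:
P(H, I) = H*(-6 + I)
L(Z) = 8/3 - 1/(3*(29 + Z)) (L(Z) = 8/3 - 1/(3*(Z + 29)) = 8/3 - 1/(3*(29 + Z)))
(-15059 - 18569)/(P(-124, 209) + L(-24)) = (-15059 - 18569)/(-124*(-6 + 209) + (231 + 8*(-24))/(3*(29 - 24))) = -33628/(-124*203 + (1/3)*(231 - 192)/5) = -33628/(-25172 + (1/3)*(1/5)*39) = -33628/(-25172 + 13/5) = -33628/(-125847/5) = -33628*(-5/125847) = 168140/125847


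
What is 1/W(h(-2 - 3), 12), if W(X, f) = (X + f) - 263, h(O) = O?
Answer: -1/256 ≈ -0.0039063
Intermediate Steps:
W(X, f) = -263 + X + f
1/W(h(-2 - 3), 12) = 1/(-263 + (-2 - 3) + 12) = 1/(-263 - 5 + 12) = 1/(-256) = -1/256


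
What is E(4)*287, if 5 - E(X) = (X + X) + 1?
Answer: -1148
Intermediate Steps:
E(X) = 4 - 2*X (E(X) = 5 - ((X + X) + 1) = 5 - (2*X + 1) = 5 - (1 + 2*X) = 5 + (-1 - 2*X) = 4 - 2*X)
E(4)*287 = (4 - 2*4)*287 = (4 - 8)*287 = -4*287 = -1148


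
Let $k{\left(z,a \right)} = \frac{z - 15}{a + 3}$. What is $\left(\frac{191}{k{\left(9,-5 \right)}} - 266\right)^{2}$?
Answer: $\frac{368449}{9} \approx 40939.0$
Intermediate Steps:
$k{\left(z,a \right)} = \frac{-15 + z}{3 + a}$
$\left(\frac{191}{k{\left(9,-5 \right)}} - 266\right)^{2} = \left(\frac{191}{\frac{1}{3 - 5} \left(-15 + 9\right)} - 266\right)^{2} = \left(\frac{191}{\frac{1}{-2} \left(-6\right)} - 266\right)^{2} = \left(\frac{191}{\left(- \frac{1}{2}\right) \left(-6\right)} - 266\right)^{2} = \left(\frac{191}{3} - 266\right)^{2} = \left(- \frac{607}{3}\right)^{2} = \frac{368449}{9}$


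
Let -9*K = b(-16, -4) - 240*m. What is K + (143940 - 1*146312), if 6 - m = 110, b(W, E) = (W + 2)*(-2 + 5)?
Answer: -15422/3 ≈ -5140.7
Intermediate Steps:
b(W, E) = 6 + 3*W (b(W, E) = (2 + W)*3 = 6 + 3*W)
m = -104 (m = 6 - 1*110 = 6 - 110 = -104)
K = -8306/3 (K = -((6 + 3*(-16)) - 240*(-104))/9 = -((6 - 48) + 24960)/9 = -(-42 + 24960)/9 = -⅑*24918 = -8306/3 ≈ -2768.7)
K + (143940 - 1*146312) = -8306/3 + (143940 - 1*146312) = -8306/3 + (143940 - 146312) = -8306/3 - 2372 = -15422/3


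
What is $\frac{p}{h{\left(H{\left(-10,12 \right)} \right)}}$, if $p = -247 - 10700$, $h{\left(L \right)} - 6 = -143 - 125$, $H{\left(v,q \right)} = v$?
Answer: $\frac{10947}{262} \approx 41.782$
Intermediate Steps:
$h{\left(L \right)} = -262$ ($h{\left(L \right)} = 6 - 268 = -262$)
$p = -10947$ ($p = -247 - 10700 = -10947$)
$\frac{p}{h{\left(H{\left(-10,12 \right)} \right)}} = - \frac{10947}{-262} = \left(-10947\right) \left(- \frac{1}{262}\right) = \frac{10947}{262}$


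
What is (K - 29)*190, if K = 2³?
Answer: -3990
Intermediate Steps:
K = 8
(K - 29)*190 = (8 - 29)*190 = -21*190 = -3990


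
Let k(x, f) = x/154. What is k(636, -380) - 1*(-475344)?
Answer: 36601806/77 ≈ 4.7535e+5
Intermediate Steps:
k(x, f) = x/154 (k(x, f) = x*(1/154) = x/154)
k(636, -380) - 1*(-475344) = (1/154)*636 - 1*(-475344) = 318/77 + 475344 = 36601806/77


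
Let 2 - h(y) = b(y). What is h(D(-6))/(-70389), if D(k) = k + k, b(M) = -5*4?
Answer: -2/6399 ≈ -0.00031255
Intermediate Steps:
b(M) = -20
D(k) = 2*k
h(y) = 22 (h(y) = 2 - 1*(-20) = 2 + 20 = 22)
h(D(-6))/(-70389) = 22/(-70389) = 22*(-1/70389) = -2/6399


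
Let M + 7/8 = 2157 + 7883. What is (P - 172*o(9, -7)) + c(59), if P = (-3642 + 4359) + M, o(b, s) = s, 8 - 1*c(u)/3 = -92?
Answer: 98081/8 ≈ 12260.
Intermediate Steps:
c(u) = 300 (c(u) = 24 - 3*(-92) = 24 + 276 = 300)
M = 80313/8 (M = -7/8 + (2157 + 7883) = -7/8 + 10040 = 80313/8 ≈ 10039.)
P = 86049/8 (P = (-3642 + 4359) + 80313/8 = 717 + 80313/8 = 86049/8 ≈ 10756.)
(P - 172*o(9, -7)) + c(59) = (86049/8 - 172*(-7)) + 300 = (86049/8 + 1204) + 300 = 95681/8 + 300 = 98081/8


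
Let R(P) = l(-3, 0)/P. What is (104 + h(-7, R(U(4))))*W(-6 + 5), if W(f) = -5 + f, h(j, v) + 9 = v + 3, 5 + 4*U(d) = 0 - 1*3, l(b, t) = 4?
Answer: -576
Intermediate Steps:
U(d) = -2 (U(d) = -5/4 + (0 - 1*3)/4 = -5/4 + (0 - 3)/4 = -5/4 + (¼)*(-3) = -5/4 - ¾ = -2)
R(P) = 4/P
h(j, v) = -6 + v (h(j, v) = -9 + (v + 3) = -9 + (3 + v) = -6 + v)
(104 + h(-7, R(U(4))))*W(-6 + 5) = (104 + (-6 + 4/(-2)))*(-5 + (-6 + 5)) = (104 + (-6 + 4*(-½)))*(-5 - 1) = (104 + (-6 - 2))*(-6) = (104 - 8)*(-6) = 96*(-6) = -576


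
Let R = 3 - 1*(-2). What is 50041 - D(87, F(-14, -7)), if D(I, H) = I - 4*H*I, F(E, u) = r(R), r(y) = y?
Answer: 51694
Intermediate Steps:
R = 5 (R = 3 + 2 = 5)
F(E, u) = 5
D(I, H) = I - 4*H*I
50041 - D(87, F(-14, -7)) = 50041 - 87*(1 - 4*5) = 50041 - 87*(1 - 20) = 50041 - 87*(-19) = 50041 - 1*(-1653) = 50041 + 1653 = 51694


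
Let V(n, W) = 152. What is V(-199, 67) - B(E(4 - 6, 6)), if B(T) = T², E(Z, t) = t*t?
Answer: -1144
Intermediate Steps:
E(Z, t) = t²
V(-199, 67) - B(E(4 - 6, 6)) = 152 - (6²)² = 152 - 1*36² = 152 - 1*1296 = 152 - 1296 = -1144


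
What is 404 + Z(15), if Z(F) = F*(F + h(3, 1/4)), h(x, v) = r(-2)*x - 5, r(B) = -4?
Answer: 374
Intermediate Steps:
h(x, v) = -5 - 4*x (h(x, v) = -4*x - 5 = -5 - 4*x)
Z(F) = F*(-17 + F) (Z(F) = F*(F + (-5 - 4*3)) = F*(F + (-5 - 12)) = F*(F - 17) = F*(-17 + F))
404 + Z(15) = 404 + 15*(-17 + 15) = 404 + 15*(-2) = 404 - 30 = 374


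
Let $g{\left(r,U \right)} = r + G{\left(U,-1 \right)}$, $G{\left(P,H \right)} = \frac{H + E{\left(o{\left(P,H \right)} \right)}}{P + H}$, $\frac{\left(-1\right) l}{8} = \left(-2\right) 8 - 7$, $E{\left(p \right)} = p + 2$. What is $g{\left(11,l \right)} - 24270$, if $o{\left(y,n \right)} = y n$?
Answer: $-24260$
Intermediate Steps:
$o{\left(y,n \right)} = n y$
$E{\left(p \right)} = 2 + p$
$l = 184$ ($l = - 8 \left(\left(-2\right) 8 - 7\right) = - 8 \left(-16 - 7\right) = \left(-8\right) \left(-23\right) = 184$)
$G{\left(P,H \right)} = \frac{2 + H + H P}{H + P}$ ($G{\left(P,H \right)} = \frac{H + \left(2 + H P\right)}{P + H} = \frac{2 + H + H P}{H + P}$)
$g{\left(r,U \right)} = r + \frac{1 - U}{-1 + U}$ ($g{\left(r,U \right)} = r + \frac{2 - 1 - U}{-1 + U} = r + \frac{1 - U}{-1 + U}$)
$g{\left(11,l \right)} - 24270 = \left(-1 + 11\right) - 24270 = 10 - 24270 = -24260$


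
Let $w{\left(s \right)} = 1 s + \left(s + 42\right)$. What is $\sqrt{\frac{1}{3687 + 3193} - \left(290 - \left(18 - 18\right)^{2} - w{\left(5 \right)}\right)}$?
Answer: $\frac{i \sqrt{704098770}}{1720} \approx 15.427 i$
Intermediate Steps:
$w{\left(s \right)} = 42 + 2 s$ ($w{\left(s \right)} = s + \left(42 + s\right) = 42 + 2 s$)
$\sqrt{\frac{1}{3687 + 3193} - \left(290 - \left(18 - 18\right)^{2} - w{\left(5 \right)}\right)} = \sqrt{\frac{1}{3687 + 3193} - \left(238 - \left(18 - 18\right)^{2}\right)} = \sqrt{\frac{1}{6880} - \left(238 + 0\right)} = \sqrt{\frac{1}{6880} + \left(\left(52 + 0\right) - 290\right)} = \sqrt{\frac{1}{6880} + \left(52 - 290\right)} = \sqrt{\frac{1}{6880} - 238} = \sqrt{- \frac{1637439}{6880}} = \frac{i \sqrt{704098770}}{1720}$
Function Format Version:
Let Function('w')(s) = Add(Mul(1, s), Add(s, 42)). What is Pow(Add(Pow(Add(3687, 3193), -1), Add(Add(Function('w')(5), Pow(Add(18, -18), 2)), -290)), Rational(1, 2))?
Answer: Mul(Rational(1, 1720), I, Pow(704098770, Rational(1, 2))) ≈ Mul(15.427, I)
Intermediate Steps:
Function('w')(s) = Add(42, Mul(2, s)) (Function('w')(s) = Add(s, Add(42, s)) = Add(42, Mul(2, s)))
Pow(Add(Pow(Add(3687, 3193), -1), Add(Add(Function('w')(5), Pow(Add(18, -18), 2)), -290)), Rational(1, 2)) = Pow(Add(Pow(Add(3687, 3193), -1), Add(Add(Add(42, Mul(2, 5)), Pow(Add(18, -18), 2)), -290)), Rational(1, 2)) = Pow(Add(Pow(6880, -1), Add(Add(Add(42, 10), Pow(0, 2)), -290)), Rational(1, 2)) = Pow(Add(Rational(1, 6880), Add(Add(52, 0), -290)), Rational(1, 2)) = Pow(Add(Rational(1, 6880), Add(52, -290)), Rational(1, 2)) = Pow(Add(Rational(1, 6880), -238), Rational(1, 2)) = Pow(Rational(-1637439, 6880), Rational(1, 2)) = Mul(Rational(1, 1720), I, Pow(704098770, Rational(1, 2)))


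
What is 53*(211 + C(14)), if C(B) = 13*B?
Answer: 20829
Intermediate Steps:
53*(211 + C(14)) = 53*(211 + 13*14) = 53*(211 + 182) = 53*393 = 20829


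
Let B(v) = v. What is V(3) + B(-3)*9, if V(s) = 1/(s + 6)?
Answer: -242/9 ≈ -26.889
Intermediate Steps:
V(s) = 1/(6 + s)
V(3) + B(-3)*9 = 1/(6 + 3) - 3*9 = 1/9 - 27 = -242/9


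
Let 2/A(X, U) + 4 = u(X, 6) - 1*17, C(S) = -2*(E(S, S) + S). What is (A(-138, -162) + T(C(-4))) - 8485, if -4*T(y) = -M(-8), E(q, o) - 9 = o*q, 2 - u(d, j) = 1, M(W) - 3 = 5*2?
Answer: -169637/20 ≈ -8481.8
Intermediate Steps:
M(W) = 13 (M(W) = 3 + 5*2 = 3 + 10 = 13)
u(d, j) = 1 (u(d, j) = 2 - 1*1 = 2 - 1 = 1)
E(q, o) = 9 + o*q
C(S) = -18 - 2*S - 2*S**2 (C(S) = -2*((9 + S*S) + S) = -2*((9 + S**2) + S) = -2*(9 + S + S**2) = -18 - 2*S - 2*S**2)
A(X, U) = -1/10 (A(X, U) = 2/(-4 + (1 - 1*17)) = 2/(-4 + (1 - 17)) = 2/(-4 - 16) = 2/(-20) = 2*(-1/20) = -1/10)
T(y) = 13/4 (T(y) = -(-1)*13/4 = -1/4*(-13) = 13/4)
(A(-138, -162) + T(C(-4))) - 8485 = (-1/10 + 13/4) - 8485 = 63/20 - 8485 = -169637/20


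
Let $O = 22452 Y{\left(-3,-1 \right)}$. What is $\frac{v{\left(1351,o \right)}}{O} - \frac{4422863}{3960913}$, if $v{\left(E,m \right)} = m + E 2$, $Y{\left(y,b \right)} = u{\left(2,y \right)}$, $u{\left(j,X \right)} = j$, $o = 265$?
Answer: $- \frac{62284070427}{59286945784} \approx -1.0506$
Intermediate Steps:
$Y{\left(y,b \right)} = 2$
$O = 44904$ ($O = 22452 \cdot 2 = 44904$)
$v{\left(E,m \right)} = m + 2 E$
$\frac{v{\left(1351,o \right)}}{O} - \frac{4422863}{3960913} = \frac{265 + 2 \cdot 1351}{44904} - \frac{4422863}{3960913} = \left(265 + 2702\right) \frac{1}{44904} - \frac{4422863}{3960913} = 2967 \cdot \frac{1}{44904} - \frac{4422863}{3960913} = \frac{989}{14968} - \frac{4422863}{3960913} = - \frac{62284070427}{59286945784}$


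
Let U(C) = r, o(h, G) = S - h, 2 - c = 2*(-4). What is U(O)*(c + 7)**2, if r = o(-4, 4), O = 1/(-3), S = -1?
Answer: 867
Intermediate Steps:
c = 10 (c = 2 - 2*(-4) = 2 - 1*(-8) = 2 + 8 = 10)
O = -1/3 ≈ -0.33333
o(h, G) = -1 - h
r = 3 (r = -1 - 1*(-4) = -1 + 4 = 3)
U(C) = 3
U(O)*(c + 7)**2 = 3*(10 + 7)**2 = 3*17**2 = 3*289 = 867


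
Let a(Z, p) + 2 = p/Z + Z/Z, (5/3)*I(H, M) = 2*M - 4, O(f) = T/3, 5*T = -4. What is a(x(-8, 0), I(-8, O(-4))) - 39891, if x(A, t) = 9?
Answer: -8975768/225 ≈ -39892.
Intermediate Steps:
T = -4/5 (T = (1/5)*(-4) = -4/5 ≈ -0.80000)
O(f) = -4/15 (O(f) = -4/5/3 = -4/5*1/3 = -4/15)
I(H, M) = -12/5 + 6*M/5 (I(H, M) = 3*(2*M - 4)/5 = 3*(-4 + 2*M)/5 = -12/5 + 6*M/5)
a(Z, p) = -1 + p/Z (a(Z, p) = -2 + (p/Z + Z/Z) = -2 + (p/Z + 1) = -2 + (1 + p/Z) = -1 + p/Z)
a(x(-8, 0), I(-8, O(-4))) - 39891 = ((-12/5 + (6/5)*(-4/15)) - 1*9)/9 - 39891 = ((-12/5 - 8/25) - 9)/9 - 39891 = (-68/25 - 9)/9 - 39891 = (1/9)*(-293/25) - 39891 = -293/225 - 39891 = -8975768/225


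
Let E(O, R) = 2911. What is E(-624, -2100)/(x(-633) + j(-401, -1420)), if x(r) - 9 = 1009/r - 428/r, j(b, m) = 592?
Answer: 1842663/379852 ≈ 4.8510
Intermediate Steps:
x(r) = 9 + 581/r (x(r) = 9 + (1009/r - 428/r) = 9 + 581/r)
E(-624, -2100)/(x(-633) + j(-401, -1420)) = 2911/((9 + 581/(-633)) + 592) = 2911/((9 + 581*(-1/633)) + 592) = 2911/((9 - 581/633) + 592) = 2911/(5116/633 + 592) = 2911/(379852/633) = 2911*(633/379852) = 1842663/379852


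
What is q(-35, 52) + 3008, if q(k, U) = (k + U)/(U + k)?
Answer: 3009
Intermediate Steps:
q(k, U) = 1 (q(k, U) = (U + k)/(U + k) = 1)
q(-35, 52) + 3008 = 1 + 3008 = 3009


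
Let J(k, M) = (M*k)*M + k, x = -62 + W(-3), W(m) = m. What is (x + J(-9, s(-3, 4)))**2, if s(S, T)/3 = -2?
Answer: 158404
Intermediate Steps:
s(S, T) = -6 (s(S, T) = 3*(-2) = -6)
x = -65 (x = -62 - 3 = -65)
J(k, M) = k + k*M**2 (J(k, M) = k*M**2 + k = k + k*M**2)
(x + J(-9, s(-3, 4)))**2 = (-65 - 9*(1 + (-6)**2))**2 = (-65 - 9*(1 + 36))**2 = (-65 - 9*37)**2 = (-65 - 333)**2 = (-398)**2 = 158404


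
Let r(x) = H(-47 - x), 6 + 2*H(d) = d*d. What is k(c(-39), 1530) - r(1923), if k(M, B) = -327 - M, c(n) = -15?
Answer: -1940759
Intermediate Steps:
H(d) = -3 + d**2/2 (H(d) = -3 + (d*d)/2 = -3 + d**2/2)
r(x) = -3 + (-47 - x)**2/2
k(c(-39), 1530) - r(1923) = (-327 - 1*(-15)) - (-3 + (47 + 1923)**2/2) = (-327 + 15) - (-3 + (1/2)*1970**2) = -312 - (-3 + (1/2)*3880900) = -312 - (-3 + 1940450) = -312 - 1*1940447 = -312 - 1940447 = -1940759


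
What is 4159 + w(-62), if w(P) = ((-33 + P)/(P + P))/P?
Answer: 31974297/7688 ≈ 4159.0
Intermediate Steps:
w(P) = (-33 + P)/(2*P²) (w(P) = ((-33 + P)/((2*P)))/P = ((-33 + P)*(1/(2*P)))/P = ((-33 + P)/(2*P))/P = (-33 + P)/(2*P²))
4159 + w(-62) = 4159 + (½)*(-33 - 62)/(-62)² = 4159 + (½)*(1/3844)*(-95) = 4159 - 95/7688 = 31974297/7688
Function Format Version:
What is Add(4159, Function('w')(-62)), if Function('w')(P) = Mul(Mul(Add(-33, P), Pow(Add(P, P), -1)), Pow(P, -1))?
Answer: Rational(31974297, 7688) ≈ 4159.0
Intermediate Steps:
Function('w')(P) = Mul(Rational(1, 2), Pow(P, -2), Add(-33, P)) (Function('w')(P) = Mul(Mul(Add(-33, P), Pow(Mul(2, P), -1)), Pow(P, -1)) = Mul(Mul(Add(-33, P), Mul(Rational(1, 2), Pow(P, -1))), Pow(P, -1)) = Mul(Mul(Rational(1, 2), Pow(P, -1), Add(-33, P)), Pow(P, -1)) = Mul(Rational(1, 2), Pow(P, -2), Add(-33, P)))
Add(4159, Function('w')(-62)) = Add(4159, Mul(Rational(1, 2), Pow(-62, -2), Add(-33, -62))) = Add(4159, Mul(Rational(1, 2), Rational(1, 3844), -95)) = Add(4159, Rational(-95, 7688)) = Rational(31974297, 7688)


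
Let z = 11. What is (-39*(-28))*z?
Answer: 12012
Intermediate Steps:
(-39*(-28))*z = -39*(-28)*11 = 1092*11 = 12012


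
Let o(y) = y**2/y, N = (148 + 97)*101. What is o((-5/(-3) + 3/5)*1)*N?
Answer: 168266/3 ≈ 56089.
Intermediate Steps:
N = 24745 (N = 245*101 = 24745)
o(y) = y
o((-5/(-3) + 3/5)*1)*N = ((-5/(-3) + 3/5)*1)*24745 = ((-5*(-1/3) + 3*(1/5))*1)*24745 = ((5/3 + 3/5)*1)*24745 = ((34/15)*1)*24745 = (34/15)*24745 = 168266/3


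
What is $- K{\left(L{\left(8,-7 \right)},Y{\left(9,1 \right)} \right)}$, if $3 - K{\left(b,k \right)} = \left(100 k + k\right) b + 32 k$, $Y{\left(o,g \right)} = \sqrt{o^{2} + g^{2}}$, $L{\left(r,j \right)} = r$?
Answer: $-3 + 840 \sqrt{82} \approx 7603.5$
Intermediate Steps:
$Y{\left(o,g \right)} = \sqrt{g^{2} + o^{2}}$
$K{\left(b,k \right)} = 3 - 32 k - 101 b k$ ($K{\left(b,k \right)} = 3 - \left(\left(100 k + k\right) b + 32 k\right) = 3 - \left(101 k b + 32 k\right) = 3 - \left(101 b k + 32 k\right) = 3 - \left(32 k + 101 b k\right) = 3 - 32 k - 101 b k$)
$- K{\left(L{\left(8,-7 \right)},Y{\left(9,1 \right)} \right)} = - (3 - 32 \sqrt{1^{2} + 9^{2}} - 808 \sqrt{1^{2} + 9^{2}}) = - (3 - 32 \sqrt{1 + 81} - 808 \sqrt{1 + 81}) = - (3 - 32 \sqrt{82} - 808 \sqrt{82}) = - (3 - 840 \sqrt{82}) = -3 + 840 \sqrt{82}$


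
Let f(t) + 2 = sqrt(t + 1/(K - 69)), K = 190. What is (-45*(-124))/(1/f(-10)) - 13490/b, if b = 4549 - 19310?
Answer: -164719270/14761 + 5580*I*sqrt(1209)/11 ≈ -11159.0 + 17638.0*I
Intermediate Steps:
b = -14761
f(t) = -2 + sqrt(1/121 + t) (f(t) = -2 + sqrt(t + 1/(190 - 69)) = -2 + sqrt(t + 1/121) = -2 + sqrt(1/121 + t))
(-45*(-124))/(1/f(-10)) - 13490/b = (-45*(-124))/(1/(-2 + sqrt(1 + 121*(-10))/11)) - 13490/(-14761) = 5580/(1/(-2 + sqrt(1 - 1210)/11)) - 13490*(-1/14761) = 5580/(1/(-2 + sqrt(-1209)/11)) + 13490/14761 = 5580/(1/(-2 + (I*sqrt(1209))/11)) + 13490/14761 = 5580/(1/(-2 + I*sqrt(1209)/11)) + 13490/14761 = 5580*(-2 + I*sqrt(1209)/11) + 13490/14761 = (-11160 + 5580*I*sqrt(1209)/11) + 13490/14761 = -164719270/14761 + 5580*I*sqrt(1209)/11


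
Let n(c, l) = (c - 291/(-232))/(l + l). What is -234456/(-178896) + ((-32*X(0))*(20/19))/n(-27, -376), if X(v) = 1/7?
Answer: -824530398319/5921524686 ≈ -139.24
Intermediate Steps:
X(v) = ⅐
n(c, l) = (291/232 + c)/(2*l) (n(c, l) = (c - 291*(-1/232))/((2*l)) = (c + 291/232)*(1/(2*l)) = (291/232 + c)*(1/(2*l)) = (291/232 + c)/(2*l))
-234456/(-178896) + ((-32*X(0))*(20/19))/n(-27, -376) = -234456/(-178896) + ((-32*⅐)*(20/19))/(((1/464)*(291 + 232*(-27))/(-376))) = -234456*(-1/178896) + (-640/(7*19))/(((1/464)*(-1/376)*(291 - 6264))) = 9769/7454 + (-32/7*20/19)/(((1/464)*(-1/376)*(-5973))) = 9769/7454 - 640/(133*5973/174464) = 9769/7454 - 640/133*174464/5973 = 9769/7454 - 111656960/794409 = -824530398319/5921524686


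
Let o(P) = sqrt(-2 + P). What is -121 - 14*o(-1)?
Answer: -121 - 14*I*sqrt(3) ≈ -121.0 - 24.249*I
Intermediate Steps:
-121 - 14*o(-1) = -121 - 14*sqrt(-2 - 1) = -121 - 14*I*sqrt(3)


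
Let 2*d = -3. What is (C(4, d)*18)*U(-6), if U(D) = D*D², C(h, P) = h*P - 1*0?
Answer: 23328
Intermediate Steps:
d = -3/2 (d = (½)*(-3) = -3/2 ≈ -1.5000)
C(h, P) = P*h (C(h, P) = P*h + 0 = P*h)
U(D) = D³
(C(4, d)*18)*U(-6) = (-3/2*4*18)*(-6)³ = -6*18*(-216) = -108*(-216) = 23328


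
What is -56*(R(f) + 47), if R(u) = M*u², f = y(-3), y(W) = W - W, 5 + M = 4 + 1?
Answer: -2632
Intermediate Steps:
M = 0 (M = -5 + (4 + 1) = -5 + 5 = 0)
y(W) = 0
f = 0
R(u) = 0 (R(u) = 0*u² = 0)
-56*(R(f) + 47) = -56*(0 + 47) = -56*47 = -2632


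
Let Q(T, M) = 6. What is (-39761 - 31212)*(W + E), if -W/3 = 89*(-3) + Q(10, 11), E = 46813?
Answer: -3378030908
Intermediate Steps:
W = 783 (W = -3*(89*(-3) + 6) = -3*(-267 + 6) = -3*(-261) = 783)
(-39761 - 31212)*(W + E) = (-39761 - 31212)*(783 + 46813) = -70973*47596 = -3378030908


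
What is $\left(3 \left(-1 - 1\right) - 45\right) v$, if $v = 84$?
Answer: $-4284$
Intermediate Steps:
$\left(3 \left(-1 - 1\right) - 45\right) v = \left(3 \left(-1 - 1\right) - 45\right) 84 = \left(3 \left(-2\right) - 45\right) 84 = \left(-6 - 45\right) 84 = \left(-51\right) 84 = -4284$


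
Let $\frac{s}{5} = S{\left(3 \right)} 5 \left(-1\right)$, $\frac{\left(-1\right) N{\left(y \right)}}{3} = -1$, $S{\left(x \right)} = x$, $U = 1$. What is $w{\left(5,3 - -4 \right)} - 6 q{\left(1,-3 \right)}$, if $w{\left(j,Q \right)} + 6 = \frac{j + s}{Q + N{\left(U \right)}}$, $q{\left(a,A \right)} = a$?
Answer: $-19$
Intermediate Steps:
$N{\left(y \right)} = 3$ ($N{\left(y \right)} = \left(-3\right) \left(-1\right) = 3$)
$s = -75$ ($s = 5 \cdot 3 \cdot 5 \left(-1\right) = 5 \cdot 15 \left(-1\right) = 5 \left(-15\right) = -75$)
$w{\left(j,Q \right)} = -6 + \frac{-75 + j}{3 + Q}$ ($w{\left(j,Q \right)} = -6 + \frac{j - 75}{Q + 3} = -6 + \frac{-75 + j}{3 + Q}$)
$w{\left(5,3 - -4 \right)} - 6 q{\left(1,-3 \right)} = \frac{-93 + 5 - 6 \left(3 - -4\right)}{3 + \left(3 - -4\right)} - 6 = \frac{-93 + 5 - 6 \left(3 + 4\right)}{3 + \left(3 + 4\right)} - 6 = \frac{-93 + 5 - 42}{3 + 7} - 6 = \frac{-93 + 5 - 42}{10} - 6 = \frac{1}{10} \left(-130\right) - 6 = -13 - 6 = -19$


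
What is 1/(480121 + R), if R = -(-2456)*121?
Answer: 1/777297 ≈ 1.2865e-6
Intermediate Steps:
R = 297176 (R = -1*(-297176) = 297176)
1/(480121 + R) = 1/(480121 + 297176) = 1/777297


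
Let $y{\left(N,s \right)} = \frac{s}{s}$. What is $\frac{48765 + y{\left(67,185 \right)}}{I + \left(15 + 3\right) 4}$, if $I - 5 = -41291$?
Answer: $- \frac{24383}{20607} \approx -1.1832$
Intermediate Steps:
$I = -41286$ ($I = 5 - 41291 = -41286$)
$y{\left(N,s \right)} = 1$
$\frac{48765 + y{\left(67,185 \right)}}{I + \left(15 + 3\right) 4} = \frac{48765 + 1}{-41286 + \left(15 + 3\right) 4} = \frac{48766}{-41286 + 18 \cdot 4} = \frac{48766}{-41286 + 72} = \frac{48766}{-41214} = 48766 \left(- \frac{1}{41214}\right) = - \frac{24383}{20607}$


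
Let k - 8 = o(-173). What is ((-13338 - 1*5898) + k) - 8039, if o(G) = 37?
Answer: -27230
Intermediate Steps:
k = 45 (k = 8 + 37 = 45)
((-13338 - 1*5898) + k) - 8039 = ((-13338 - 1*5898) + 45) - 8039 = ((-13338 - 5898) + 45) - 8039 = (-19236 + 45) - 8039 = -19191 - 8039 = -27230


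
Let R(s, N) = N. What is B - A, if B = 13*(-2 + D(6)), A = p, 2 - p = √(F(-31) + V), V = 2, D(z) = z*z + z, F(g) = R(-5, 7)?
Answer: 521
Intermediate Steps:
F(g) = 7
D(z) = z + z² (D(z) = z² + z = z + z²)
p = -1 (p = 2 - √(7 + 2) = 2 - √9 = 2 - 1*3 = 2 - 3 = -1)
A = -1
B = 520 (B = 13*(-2 + 6*(1 + 6)) = 13*(-2 + 6*7) = 13*(-2 + 42) = 13*40 = 520)
B - A = 520 - 1*(-1) = 520 + 1 = 521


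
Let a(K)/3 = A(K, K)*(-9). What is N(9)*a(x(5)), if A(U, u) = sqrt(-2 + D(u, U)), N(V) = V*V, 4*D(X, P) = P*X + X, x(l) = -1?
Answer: -2187*I*sqrt(2) ≈ -3092.9*I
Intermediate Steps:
D(X, P) = X/4 + P*X/4 (D(X, P) = (P*X + X)/4 = (X + P*X)/4 = X/4 + P*X/4)
N(V) = V**2
A(U, u) = sqrt(-2 + u*(1 + U)/4)
a(K) = -27*sqrt(-8 + K*(1 + K))/2 (a(K) = 3*((sqrt(-8 + K*(1 + K))/2)*(-9)) = 3*(-9*sqrt(-8 + K*(1 + K))/2) = -27*sqrt(-8 + K*(1 + K))/2)
N(9)*a(x(5)) = 9**2*(-27*sqrt(-8 - (1 - 1))/2) = 81*(-27*sqrt(-8 - 1*0)/2) = 81*(-27*sqrt(-8 + 0)/2) = 81*(-27*I*sqrt(2)) = -2187*I*sqrt(2)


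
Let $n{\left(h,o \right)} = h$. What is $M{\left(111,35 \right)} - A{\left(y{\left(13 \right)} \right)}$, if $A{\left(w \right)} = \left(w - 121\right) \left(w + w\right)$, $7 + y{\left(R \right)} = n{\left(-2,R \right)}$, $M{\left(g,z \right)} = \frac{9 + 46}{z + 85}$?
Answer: $- \frac{56149}{24} \approx -2339.5$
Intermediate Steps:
$M{\left(g,z \right)} = \frac{55}{85 + z}$
$y{\left(R \right)} = -9$ ($y{\left(R \right)} = -7 - 2 = -9$)
$A{\left(w \right)} = 2 w \left(-121 + w\right)$ ($A{\left(w \right)} = \left(-121 + w\right) 2 w = 2 w \left(-121 + w\right)$)
$M{\left(111,35 \right)} - A{\left(y{\left(13 \right)} \right)} = \frac{55}{85 + 35} - 2 \left(-9\right) \left(-121 - 9\right) = \frac{55}{120} - 2 \left(-9\right) \left(-130\right) = 55 \cdot \frac{1}{120} - 2340 = \frac{11}{24} - 2340 = - \frac{56149}{24}$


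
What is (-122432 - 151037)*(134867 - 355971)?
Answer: 60465089776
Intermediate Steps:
(-122432 - 151037)*(134867 - 355971) = -273469*(-221104) = 60465089776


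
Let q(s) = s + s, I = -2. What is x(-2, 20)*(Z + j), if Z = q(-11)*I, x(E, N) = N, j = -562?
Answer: -10360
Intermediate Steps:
q(s) = 2*s
Z = 44 (Z = (2*(-11))*(-2) = -22*(-2) = 44)
x(-2, 20)*(Z + j) = 20*(44 - 562) = 20*(-518) = -10360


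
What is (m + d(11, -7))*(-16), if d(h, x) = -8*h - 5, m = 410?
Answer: -5072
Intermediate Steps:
d(h, x) = -5 - 8*h
(m + d(11, -7))*(-16) = (410 + (-5 - 8*11))*(-16) = (410 + (-5 - 88))*(-16) = (410 - 93)*(-16) = 317*(-16) = -5072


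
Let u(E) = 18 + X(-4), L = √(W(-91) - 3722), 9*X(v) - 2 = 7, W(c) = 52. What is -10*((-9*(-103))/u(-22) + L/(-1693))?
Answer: -9270/19 + 10*I*√3670/1693 ≈ -487.89 + 0.35783*I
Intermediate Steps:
X(v) = 1 (X(v) = 2/9 + (⅑)*7 = 2/9 + 7/9 = 1)
L = I*√3670 (L = √(52 - 3722) = √(-3670) = I*√3670 ≈ 60.581*I)
u(E) = 19 (u(E) = 18 + 1 = 19)
-10*((-9*(-103))/u(-22) + L/(-1693)) = -10*(-9*(-103)/19 + (I*√3670)/(-1693)) = -10*(927*(1/19) + (I*√3670)*(-1/1693)) = -10*(927/19 - I*√3670/1693) = -9270/19 + 10*I*√3670/1693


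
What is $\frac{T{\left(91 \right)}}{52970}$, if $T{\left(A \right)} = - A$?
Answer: $- \frac{91}{52970} \approx -0.001718$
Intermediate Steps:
$\frac{T{\left(91 \right)}}{52970} = \frac{\left(-1\right) 91}{52970} = \left(-91\right) \frac{1}{52970} = - \frac{91}{52970}$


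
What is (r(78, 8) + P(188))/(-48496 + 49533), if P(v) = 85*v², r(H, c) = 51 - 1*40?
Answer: 3004251/1037 ≈ 2897.1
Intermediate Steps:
r(H, c) = 11 (r(H, c) = 51 - 40 = 11)
(r(78, 8) + P(188))/(-48496 + 49533) = (11 + 85*188²)/(-48496 + 49533) = (11 + 85*35344)/1037 = (11 + 3004240)*(1/1037) = 3004251*(1/1037) = 3004251/1037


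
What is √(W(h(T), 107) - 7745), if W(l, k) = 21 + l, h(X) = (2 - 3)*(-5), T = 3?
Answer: I*√7719 ≈ 87.858*I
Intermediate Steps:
h(X) = 5 (h(X) = -1*(-5) = 5)
√(W(h(T), 107) - 7745) = √((21 + 5) - 7745) = √(26 - 7745) = √(-7719) = I*√7719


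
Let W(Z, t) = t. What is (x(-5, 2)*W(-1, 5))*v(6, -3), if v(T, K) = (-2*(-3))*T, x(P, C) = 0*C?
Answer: 0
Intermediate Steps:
x(P, C) = 0
v(T, K) = 6*T
(x(-5, 2)*W(-1, 5))*v(6, -3) = (0*5)*(6*6) = 0*36 = 0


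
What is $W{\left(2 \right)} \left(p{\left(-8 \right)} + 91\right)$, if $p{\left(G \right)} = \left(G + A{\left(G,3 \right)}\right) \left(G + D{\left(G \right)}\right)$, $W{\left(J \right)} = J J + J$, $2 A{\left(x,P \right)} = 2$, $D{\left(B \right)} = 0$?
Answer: $882$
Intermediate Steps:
$A{\left(x,P \right)} = 1$ ($A{\left(x,P \right)} = \frac{1}{2} \cdot 2 = 1$)
$W{\left(J \right)} = J + J^{2}$ ($W{\left(J \right)} = J^{2} + J = J + J^{2}$)
$p{\left(G \right)} = G \left(1 + G\right)$ ($p{\left(G \right)} = \left(G + 1\right) \left(G + 0\right) = \left(1 + G\right) G = G \left(1 + G\right)$)
$W{\left(2 \right)} \left(p{\left(-8 \right)} + 91\right) = 2 \left(1 + 2\right) \left(- 8 \left(1 - 8\right) + 91\right) = 2 \cdot 3 \left(\left(-8\right) \left(-7\right) + 91\right) = 6 \left(56 + 91\right) = 6 \cdot 147 = 882$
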